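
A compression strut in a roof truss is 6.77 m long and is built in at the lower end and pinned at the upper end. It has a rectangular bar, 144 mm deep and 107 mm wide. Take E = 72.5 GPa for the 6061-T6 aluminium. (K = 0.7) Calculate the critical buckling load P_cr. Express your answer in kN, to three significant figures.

Buckling occurs about the weak axis: I_min = h·b³/12 with b = 107 mm (the shorter side).
I_min = 144×107³/12 = 1.470×10^7 mm⁴
I = 1.470×10^7 mm⁴ = 1.470×10^-5 m⁴
Effective length L_e = K·L = 0.7 × 6.77 = 4.739 m
P_cr = π²EI / L_e² = π² × 72.5×10⁹ × 1.470×10^-5 / 4.739² = 4.684×10^5 N

P_cr ≈ 468 kN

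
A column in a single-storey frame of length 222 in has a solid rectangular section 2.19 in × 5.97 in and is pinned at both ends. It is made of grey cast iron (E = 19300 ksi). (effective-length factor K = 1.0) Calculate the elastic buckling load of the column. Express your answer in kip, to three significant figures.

Buckling occurs about the weak axis: I_min = h·b³/12 with b = 2.19 in (the shorter side).
I_min = 5.97×2.19³/12 = 5.225 in⁴
Effective length L_e = K·L = 1 × 222 = 222.0 in
P_cr = π²EI / L_e² = π² × 19300×10³ × 5.225 / 222.0² = 2.020×10^4 lb

P_cr ≈ 20.2 kip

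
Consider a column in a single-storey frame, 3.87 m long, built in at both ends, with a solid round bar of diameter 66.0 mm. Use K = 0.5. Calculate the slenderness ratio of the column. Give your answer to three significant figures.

λ ≈ 117

I = πd⁴/64 = π×66.0⁴/64 = 9.314×10^5 mm⁴
A = 3.421×10^3 mm²;  r_min = √(I/A) = √(9.314×10^5/3.421×10^3) = 16.50 mm
L_e = K·L = 0.5 × 3.87 m = 1.935 m = 1935.0 mm
λ = L_e / r_min = 1935.0 / 16.50 = 117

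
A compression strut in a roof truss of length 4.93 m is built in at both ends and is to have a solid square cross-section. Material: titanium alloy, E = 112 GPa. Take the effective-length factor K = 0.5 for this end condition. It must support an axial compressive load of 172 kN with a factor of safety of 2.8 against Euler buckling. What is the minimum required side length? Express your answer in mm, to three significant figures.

Required P_cr = n·P = 2.8 × 172 = 481.6 kN
L_e = K·L = 0.5 × 4.93 = 2.465 m
Required I = P_cr·L_e²/(π²E) = 4.816×10^5 × 2.465² / (π² × 1.12×10^11) = 2.647×10^-6 m⁴
I_req = 2.647×10^6 mm⁴
Solid square: I = a⁴/12  ⇒  a = (12I)^(1/4) = (12×2.647×10^6)^(1/4) = 75.1 mm

a ≈ 75.1 mm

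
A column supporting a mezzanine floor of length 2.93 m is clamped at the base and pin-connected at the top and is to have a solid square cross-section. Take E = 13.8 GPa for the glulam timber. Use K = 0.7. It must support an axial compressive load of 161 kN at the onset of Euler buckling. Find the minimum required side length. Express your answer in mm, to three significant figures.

a ≈ 87.9 mm

L_e = K·L = 0.7 × 2.93 = 2.051 m
Required I = P_cr·L_e²/(π²E) = 1.610×10^5 × 2.051² / (π² × 1.38×10^10) = 4.973×10^-6 m⁴
I_req = 4.973×10^6 mm⁴
Solid square: I = a⁴/12  ⇒  a = (12I)^(1/4) = (12×4.973×10^6)^(1/4) = 87.9 mm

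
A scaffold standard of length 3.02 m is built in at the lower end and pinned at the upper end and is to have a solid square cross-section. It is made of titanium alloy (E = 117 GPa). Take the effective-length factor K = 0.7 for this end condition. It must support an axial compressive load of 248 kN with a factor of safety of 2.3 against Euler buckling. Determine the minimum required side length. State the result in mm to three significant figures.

Required P_cr = n·P = 2.3 × 248 = 570.4 kN
L_e = K·L = 0.7 × 3.02 = 2.114 m
Required I = P_cr·L_e²/(π²E) = 5.704×10^5 × 2.114² / (π² × 1.17×10^11) = 2.208×10^-6 m⁴
I_req = 2.208×10^6 mm⁴
Solid square: I = a⁴/12  ⇒  a = (12I)^(1/4) = (12×2.208×10^6)^(1/4) = 71.7 mm

a ≈ 71.7 mm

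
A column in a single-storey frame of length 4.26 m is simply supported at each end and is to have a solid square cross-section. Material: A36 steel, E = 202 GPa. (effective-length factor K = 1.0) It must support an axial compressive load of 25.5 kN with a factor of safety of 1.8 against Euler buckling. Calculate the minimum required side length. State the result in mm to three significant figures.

a ≈ 47.3 mm

Required P_cr = n·P = 1.8 × 25.5 = 45.90 kN
L_e = K·L = 1 × 4.26 = 4.260 m
Required I = P_cr·L_e²/(π²E) = 4.590×10^4 × 4.260² / (π² × 2.02×10^11) = 4.178×10^-7 m⁴
I_req = 4.178×10^5 mm⁴
Solid square: I = a⁴/12  ⇒  a = (12I)^(1/4) = (12×4.178×10^5)^(1/4) = 47.3 mm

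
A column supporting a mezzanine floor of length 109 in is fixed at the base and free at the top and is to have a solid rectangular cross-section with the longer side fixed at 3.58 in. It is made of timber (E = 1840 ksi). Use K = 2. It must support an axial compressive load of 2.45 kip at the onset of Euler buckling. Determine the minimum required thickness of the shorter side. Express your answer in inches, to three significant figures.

L_e = K·L = 2 × 109 = 218.0 in
Required I = P_cr·L_e²/(π²E) = 2.450×10^3 × 218.0² / (π² × 1.84×10^6) = 6.412 in⁴
Rectangle, weak axis: I_min = h·b³/12 with h = 3.58 in fixed  ⇒  b = (12I/h)^(1/3) = 2.78 in

b ≈ 2.78 in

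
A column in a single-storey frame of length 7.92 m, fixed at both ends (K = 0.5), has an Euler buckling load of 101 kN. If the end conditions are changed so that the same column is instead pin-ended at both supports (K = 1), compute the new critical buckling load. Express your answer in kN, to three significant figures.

P_cr ≈ 25.2 kN

P_cr ∝ 1/K², so P_cr,new = P_cr,old × (K_old/K_new)² = 101 × (0.5/1)²
= 101 × 0.2500 = 25.2 kN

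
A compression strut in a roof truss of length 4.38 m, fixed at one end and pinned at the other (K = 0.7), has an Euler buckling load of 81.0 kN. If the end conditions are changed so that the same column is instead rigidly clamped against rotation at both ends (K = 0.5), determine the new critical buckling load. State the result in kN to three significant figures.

P_cr ≈ 159 kN

P_cr ∝ 1/K², so P_cr,new = P_cr,old × (K_old/K_new)² = 81.0 × (0.7/0.5)²
= 81.0 × 1.960 = 159 kN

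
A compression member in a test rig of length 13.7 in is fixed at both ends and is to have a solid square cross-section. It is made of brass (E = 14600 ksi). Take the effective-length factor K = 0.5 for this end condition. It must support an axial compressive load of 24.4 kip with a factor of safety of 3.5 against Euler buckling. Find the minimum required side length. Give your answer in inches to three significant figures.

a ≈ 0.760 in

Required P_cr = n·P = 3.5 × 24.4 = 85.40 kip
L_e = K·L = 0.5 × 13.7 = 6.850 in
Required I = P_cr·L_e²/(π²E) = 8.540×10^4 × 6.850² / (π² × 1.46×10^7) = 2.781×10^-2 in⁴
Solid square: I = a⁴/12  ⇒  a = (12I)^(1/4) = (12×2.781×10^-2)^(1/4) = 0.760 in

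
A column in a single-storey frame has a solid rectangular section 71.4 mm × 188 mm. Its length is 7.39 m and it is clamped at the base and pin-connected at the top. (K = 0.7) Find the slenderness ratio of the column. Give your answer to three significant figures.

For a rectangle r_min = b/√12 = 71.4/√12 = 20.61 mm
L_e = K·L = 0.7 × 7.39 m = 5.173 m = 5173.0 mm
λ = L_e / r_min = 5173.0 / 20.61 = 251

λ ≈ 251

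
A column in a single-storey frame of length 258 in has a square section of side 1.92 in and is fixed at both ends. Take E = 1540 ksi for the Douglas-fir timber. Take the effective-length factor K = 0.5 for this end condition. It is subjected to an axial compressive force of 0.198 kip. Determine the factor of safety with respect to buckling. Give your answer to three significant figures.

n ≈ 5.22

I = a⁴/12 = 1.92⁴/12 = 1.132 in⁴
Effective length L_e = K·L = 0.5 × 258 = 129.0 in
P_cr = π²EI / L_e² = π² × 1540×10³ × 1.132 / 129.0² = 1.034×10^3 lb
Factor of safety n = P_cr / P = 1.0343 / 0.198 = 5.22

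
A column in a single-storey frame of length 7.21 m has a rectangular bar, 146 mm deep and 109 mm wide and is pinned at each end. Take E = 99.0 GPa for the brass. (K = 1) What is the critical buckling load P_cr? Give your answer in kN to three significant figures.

Buckling occurs about the weak axis: I_min = h·b³/12 with b = 109 mm (the shorter side).
I_min = 146×109³/12 = 1.576×10^7 mm⁴
I = 1.576×10^7 mm⁴ = 1.576×10^-5 m⁴
Effective length L_e = K·L = 1 × 7.21 = 7.210 m
P_cr = π²EI / L_e² = π² × 99.0×10⁹ × 1.576×10^-5 / 7.210² = 2.962×10^5 N

P_cr ≈ 296 kN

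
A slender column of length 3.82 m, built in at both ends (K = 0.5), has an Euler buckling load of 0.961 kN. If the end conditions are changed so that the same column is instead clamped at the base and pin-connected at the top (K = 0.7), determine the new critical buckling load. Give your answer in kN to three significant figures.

P_cr ≈ 0.490 kN

P_cr ∝ 1/K², so P_cr,new = P_cr,old × (K_old/K_new)² = 0.961 × (0.5/0.7)²
= 0.961 × 0.5102 = 0.490 kN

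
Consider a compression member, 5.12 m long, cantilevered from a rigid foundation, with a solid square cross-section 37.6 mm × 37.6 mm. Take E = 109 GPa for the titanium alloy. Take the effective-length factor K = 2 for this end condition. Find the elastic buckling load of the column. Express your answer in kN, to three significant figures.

P_cr ≈ 1.71 kN

I = a⁴/12 = 37.6⁴/12 = 1.666×10^5 mm⁴
I = 1.666×10^5 mm⁴ = 1.666×10^-7 m⁴
Effective length L_e = K·L = 2 × 5.12 = 10.24 m
P_cr = π²EI / L_e² = π² × 109×10⁹ × 1.666×10^-7 / 10.24² = 1.709×10^3 N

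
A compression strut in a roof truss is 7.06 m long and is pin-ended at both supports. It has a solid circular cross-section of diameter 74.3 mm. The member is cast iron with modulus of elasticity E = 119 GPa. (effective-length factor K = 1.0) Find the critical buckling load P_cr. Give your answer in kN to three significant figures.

P_cr ≈ 35.3 kN

I = πd⁴/64 = π×74.3⁴/64 = 1.496×10^6 mm⁴
I = 1.496×10^6 mm⁴ = 1.496×10^-6 m⁴
Effective length L_e = K·L = 1 × 7.06 = 7.060 m
P_cr = π²EI / L_e² = π² × 119×10⁹ × 1.496×10^-6 / 7.060² = 3.525×10^4 N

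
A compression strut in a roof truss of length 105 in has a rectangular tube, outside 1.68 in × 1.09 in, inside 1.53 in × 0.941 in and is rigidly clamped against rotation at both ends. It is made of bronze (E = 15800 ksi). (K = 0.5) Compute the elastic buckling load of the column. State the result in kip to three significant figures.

P_cr ≈ 4.25 kip

Weak-axis I_min = (h_o·b_o³ − h_i·b_i³)/12 with b_o = 1.09, b_i = 0.9410 in (shorter outer/inner sides).
I_min = (1.68×1.09³ − 1.530×0.9410³)/12 = 7.507×10^-2 in⁴
Effective length L_e = K·L = 0.5 × 105 = 52.50 in
P_cr = π²EI / L_e² = π² × 15800×10³ × 7.507×10^-2 / 52.50² = 4.247×10^3 lb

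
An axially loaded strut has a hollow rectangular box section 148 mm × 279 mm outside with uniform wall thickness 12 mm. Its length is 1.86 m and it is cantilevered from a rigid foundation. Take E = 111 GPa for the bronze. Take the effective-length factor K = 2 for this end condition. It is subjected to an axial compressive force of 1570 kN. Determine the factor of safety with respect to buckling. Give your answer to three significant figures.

n ≈ 1.76

Inner dimensions: h_i = 279 − 2×12 = 255.0 mm, b_i = 148 − 2×12 = 124.0 mm
Weak-axis I_min = (h_o·b_o³ − h_i·b_i³)/12 with b_o = 148, b_i = 124.0 mm (shorter outer/inner sides).
I_min = (279×148³ − 255.0×124.0³)/12 = 3.486×10^7 mm⁴
I = 3.486×10^7 mm⁴ = 3.486×10^-5 m⁴
Effective length L_e = K·L = 2 × 1.86 = 3.720 m
P_cr = π²EI / L_e² = π² × 111×10⁹ × 3.486×10^-5 / 3.720² = 2.759×10^6 N
Factor of safety n = P_cr / P = 2759.4 / 1570 = 1.76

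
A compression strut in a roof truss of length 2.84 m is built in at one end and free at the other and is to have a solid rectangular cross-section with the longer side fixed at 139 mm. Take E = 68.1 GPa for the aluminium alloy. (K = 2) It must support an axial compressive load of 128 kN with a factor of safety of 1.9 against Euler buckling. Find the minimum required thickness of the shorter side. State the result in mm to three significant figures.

Required P_cr = n·P = 1.9 × 128 = 243.2 kN
L_e = K·L = 2 × 2.84 = 5.680 m
Required I = P_cr·L_e²/(π²E) = 2.432×10^5 × 5.680² / (π² × 6.81×10^10) = 1.167×10^-5 m⁴
I_req = 1.167×10^7 mm⁴
Rectangle, weak axis: I_min = h·b³/12 with h = 139 mm fixed  ⇒  b = (12I/h)^(1/3) = 100 mm

b ≈ 100 mm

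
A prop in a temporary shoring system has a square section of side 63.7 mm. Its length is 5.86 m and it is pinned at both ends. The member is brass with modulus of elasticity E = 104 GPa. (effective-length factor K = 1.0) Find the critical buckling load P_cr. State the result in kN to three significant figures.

I = a⁴/12 = 63.7⁴/12 = 1.372×10^6 mm⁴
I = 1.372×10^6 mm⁴ = 1.372×10^-6 m⁴
Effective length L_e = K·L = 1 × 5.86 = 5.860 m
P_cr = π²EI / L_e² = π² × 104×10⁹ × 1.372×10^-6 / 5.860² = 4.101×10^4 N

P_cr ≈ 41.0 kN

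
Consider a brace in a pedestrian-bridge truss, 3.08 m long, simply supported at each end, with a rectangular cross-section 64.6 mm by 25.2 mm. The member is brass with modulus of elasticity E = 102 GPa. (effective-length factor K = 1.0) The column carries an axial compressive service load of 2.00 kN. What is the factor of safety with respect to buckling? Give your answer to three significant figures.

n ≈ 4.57

Buckling occurs about the weak axis: I_min = h·b³/12 with b = 25.2 mm (the shorter side).
I_min = 64.6×25.2³/12 = 8.615×10^4 mm⁴
I = 8.615×10^4 mm⁴ = 8.615×10^-8 m⁴
Effective length L_e = K·L = 1 × 3.08 = 3.080 m
P_cr = π²EI / L_e² = π² × 102×10⁹ × 8.615×10^-8 / 3.080² = 9.142×10^3 N
Factor of safety n = P_cr / P = 9.1422 / 2.00 = 4.57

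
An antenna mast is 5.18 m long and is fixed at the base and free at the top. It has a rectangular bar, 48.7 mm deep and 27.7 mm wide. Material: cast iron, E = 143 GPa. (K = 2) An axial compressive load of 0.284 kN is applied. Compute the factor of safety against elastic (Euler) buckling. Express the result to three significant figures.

Buckling occurs about the weak axis: I_min = h·b³/12 with b = 27.7 mm (the shorter side).
I_min = 48.7×27.7³/12 = 8.626×10^4 mm⁴
I = 8.626×10^4 mm⁴ = 8.626×10^-8 m⁴
Effective length L_e = K·L = 2 × 5.18 = 10.36 m
P_cr = π²EI / L_e² = π² × 143×10⁹ × 8.626×10^-8 / 10.36² = 1.134×10^3 N
Factor of safety n = P_cr / P = 1.1342 / 0.284 = 3.99

n ≈ 3.99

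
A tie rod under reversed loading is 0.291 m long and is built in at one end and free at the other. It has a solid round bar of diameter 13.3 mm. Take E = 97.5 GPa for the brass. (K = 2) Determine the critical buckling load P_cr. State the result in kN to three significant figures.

P_cr ≈ 4.36 kN

I = πd⁴/64 = π×13.3⁴/64 = 1.536×10^3 mm⁴
I = 1.536×10^3 mm⁴ = 1.536×10^-9 m⁴
Effective length L_e = K·L = 2 × 0.291 = 0.5820 m
P_cr = π²EI / L_e² = π² × 97.5×10⁹ × 1.536×10^-9 / 0.5820² = 4.363×10^3 N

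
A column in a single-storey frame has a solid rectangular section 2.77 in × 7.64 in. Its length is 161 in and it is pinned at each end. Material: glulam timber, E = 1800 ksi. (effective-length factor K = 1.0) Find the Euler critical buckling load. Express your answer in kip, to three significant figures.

Buckling occurs about the weak axis: I_min = h·b³/12 with b = 2.77 in (the shorter side).
I_min = 7.64×2.77³/12 = 13.53 in⁴
Effective length L_e = K·L = 1 × 161 = 161.0 in
P_cr = π²EI / L_e² = π² × 1800×10³ × 13.53 / 161.0² = 9.274×10^3 lb

P_cr ≈ 9.27 kip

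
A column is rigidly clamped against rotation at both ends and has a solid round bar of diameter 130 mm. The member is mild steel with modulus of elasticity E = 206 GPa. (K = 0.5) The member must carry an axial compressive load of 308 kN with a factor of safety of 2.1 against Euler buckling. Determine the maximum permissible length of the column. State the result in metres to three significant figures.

I = πd⁴/64 = π×130⁴/64 = 1.402×10^7 mm⁴
I = 1.402×10^-5 m⁴
Required critical load P_cr = n·P = 2.1 × 308 = 646.8 kN = 6.468×10^5 N
From P_cr = π²EI/(K·L)²:  L = (1/K)·√(π²EI/P_cr) = (1/0.5)·√(π²×2.06×10^11×1.402×10^-5/6.468×10^5)
L = 13.3 m

L_max ≈ 13.3 m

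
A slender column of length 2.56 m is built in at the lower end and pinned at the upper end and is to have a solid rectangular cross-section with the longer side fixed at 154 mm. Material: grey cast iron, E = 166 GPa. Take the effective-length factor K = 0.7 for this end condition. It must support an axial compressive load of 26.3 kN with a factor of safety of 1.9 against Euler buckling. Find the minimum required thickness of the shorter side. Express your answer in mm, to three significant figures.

b ≈ 19.7 mm

Required P_cr = n·P = 1.9 × 26.3 = 49.97 kN
L_e = K·L = 0.7 × 2.56 = 1.792 m
Required I = P_cr·L_e²/(π²E) = 4.997×10^4 × 1.792² / (π² × 1.66×10^11) = 9.794×10^-8 m⁴
I_req = 9.794×10^4 mm⁴
Rectangle, weak axis: I_min = h·b³/12 with h = 154 mm fixed  ⇒  b = (12I/h)^(1/3) = 19.7 mm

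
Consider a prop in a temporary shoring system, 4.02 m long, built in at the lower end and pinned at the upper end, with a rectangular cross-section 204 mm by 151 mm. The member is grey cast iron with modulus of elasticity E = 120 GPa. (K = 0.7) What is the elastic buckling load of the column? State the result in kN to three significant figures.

P_cr ≈ 8750 kN

Buckling occurs about the weak axis: I_min = h·b³/12 with b = 151 mm (the shorter side).
I_min = 204×151³/12 = 5.853×10^7 mm⁴
I = 5.853×10^7 mm⁴ = 5.853×10^-5 m⁴
Effective length L_e = K·L = 0.7 × 4.02 = 2.814 m
P_cr = π²EI / L_e² = π² × 120×10⁹ × 5.853×10^-5 / 2.814² = 8.754×10^6 N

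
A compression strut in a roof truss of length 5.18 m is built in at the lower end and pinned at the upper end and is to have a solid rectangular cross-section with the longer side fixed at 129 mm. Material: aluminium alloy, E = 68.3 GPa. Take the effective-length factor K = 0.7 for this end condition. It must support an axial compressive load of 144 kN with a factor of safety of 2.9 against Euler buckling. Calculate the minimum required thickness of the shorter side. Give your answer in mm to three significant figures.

Required P_cr = n·P = 2.9 × 144 = 417.6 kN
L_e = K·L = 0.7 × 5.18 = 3.626 m
Required I = P_cr·L_e²/(π²E) = 4.176×10^5 × 3.626² / (π² × 6.83×10^10) = 8.145×10^-6 m⁴
I_req = 8.145×10^6 mm⁴
Rectangle, weak axis: I_min = h·b³/12 with h = 129 mm fixed  ⇒  b = (12I/h)^(1/3) = 91.2 mm

b ≈ 91.2 mm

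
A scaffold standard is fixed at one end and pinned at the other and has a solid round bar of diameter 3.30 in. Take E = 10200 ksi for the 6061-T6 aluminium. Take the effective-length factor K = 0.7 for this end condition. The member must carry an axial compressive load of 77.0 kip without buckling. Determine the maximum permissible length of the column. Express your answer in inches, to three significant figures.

I = πd⁴/64 = π×3.30⁴/64 = 5.821 in⁴
At the buckling limit P_cr = P = 7.700×10^4 lb
From P_cr = π²EI/(K·L)²:  L = (1/K)·√(π²EI/P_cr) = (1/0.7)·√(π²×1.02×10^7×5.821/7.700×10^4)
L = 125 in

L_max ≈ 125 in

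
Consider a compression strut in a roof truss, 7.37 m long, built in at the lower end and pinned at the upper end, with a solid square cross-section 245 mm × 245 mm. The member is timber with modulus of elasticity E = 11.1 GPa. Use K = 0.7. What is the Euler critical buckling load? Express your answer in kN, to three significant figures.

I = a⁴/12 = 245⁴/12 = 3.003×10^8 mm⁴
I = 3.003×10^8 mm⁴ = 3.003×10^-4 m⁴
Effective length L_e = K·L = 0.7 × 7.37 = 5.159 m
P_cr = π²EI / L_e² = π² × 11.1×10⁹ × 3.003×10^-4 / 5.159² = 1.236×10^6 N

P_cr ≈ 1240 kN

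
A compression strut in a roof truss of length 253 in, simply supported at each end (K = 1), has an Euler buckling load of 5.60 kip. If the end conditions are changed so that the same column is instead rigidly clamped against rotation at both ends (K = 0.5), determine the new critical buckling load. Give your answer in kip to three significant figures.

P_cr ∝ 1/K², so P_cr,new = P_cr,old × (K_old/K_new)² = 5.60 × (1/0.5)²
= 5.60 × 4.000 = 22.4 kip

P_cr ≈ 22.4 kip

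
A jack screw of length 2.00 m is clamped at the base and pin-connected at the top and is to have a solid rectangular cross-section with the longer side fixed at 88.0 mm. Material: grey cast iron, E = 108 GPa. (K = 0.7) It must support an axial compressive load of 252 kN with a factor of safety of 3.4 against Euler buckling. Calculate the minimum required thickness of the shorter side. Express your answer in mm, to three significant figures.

Required P_cr = n·P = 3.4 × 252 = 856.8 kN
L_e = K·L = 0.7 × 2.00 = 1.400 m
Required I = P_cr·L_e²/(π²E) = 8.568×10^5 × 1.400² / (π² × 1.08×10^11) = 1.575×10^-6 m⁴
I_req = 1.575×10^6 mm⁴
Rectangle, weak axis: I_min = h·b³/12 with h = 88.0 mm fixed  ⇒  b = (12I/h)^(1/3) = 59.9 mm

b ≈ 59.9 mm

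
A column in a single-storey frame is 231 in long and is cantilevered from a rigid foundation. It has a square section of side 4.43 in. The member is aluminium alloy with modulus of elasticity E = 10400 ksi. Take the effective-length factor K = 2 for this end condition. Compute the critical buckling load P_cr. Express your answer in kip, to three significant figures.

I = a⁴/12 = 4.43⁴/12 = 32.09 in⁴
Effective length L_e = K·L = 2 × 231 = 462.0 in
P_cr = π²EI / L_e² = π² × 10400×10³ × 32.09 / 462.0² = 1.543×10^4 lb

P_cr ≈ 15.4 kip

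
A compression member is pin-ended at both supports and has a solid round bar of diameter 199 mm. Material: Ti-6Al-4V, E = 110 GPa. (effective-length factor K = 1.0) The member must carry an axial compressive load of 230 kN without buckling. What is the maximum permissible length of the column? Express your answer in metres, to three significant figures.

L_max ≈ 19.1 m

I = πd⁴/64 = π×199⁴/64 = 7.698×10^7 mm⁴
I = 7.698×10^-5 m⁴
At the buckling limit P_cr = P = 2.300×10^5 N
From P_cr = π²EI/(K·L)²:  L = (1/K)·√(π²EI/P_cr) = (1/1)·√(π²×1.10×10^11×7.698×10^-5/2.300×10^5)
L = 19.1 m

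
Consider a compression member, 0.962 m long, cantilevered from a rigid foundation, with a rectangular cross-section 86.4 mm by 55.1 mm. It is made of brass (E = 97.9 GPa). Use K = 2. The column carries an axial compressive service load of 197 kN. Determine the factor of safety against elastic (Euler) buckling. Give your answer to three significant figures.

n ≈ 1.60

Buckling occurs about the weak axis: I_min = h·b³/12 with b = 55.1 mm (the shorter side).
I_min = 86.4×55.1³/12 = 1.204×10^6 mm⁴
I = 1.204×10^6 mm⁴ = 1.204×10^-6 m⁴
Effective length L_e = K·L = 2 × 0.962 = 1.924 m
P_cr = π²EI / L_e² = π² × 97.9×10⁹ × 1.204×10^-6 / 1.924² = 3.144×10^5 N
Factor of safety n = P_cr / P = 314.38 / 197 = 1.60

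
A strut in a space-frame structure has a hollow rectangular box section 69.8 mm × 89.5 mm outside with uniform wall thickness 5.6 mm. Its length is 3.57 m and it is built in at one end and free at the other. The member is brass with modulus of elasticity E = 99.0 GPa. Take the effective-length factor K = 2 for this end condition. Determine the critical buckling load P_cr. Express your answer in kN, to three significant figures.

P_cr ≈ 23.4 kN

Inner dimensions: h_i = 89.5 − 2×5.6 = 78.30 mm, b_i = 69.8 − 2×5.6 = 58.60 mm
Weak-axis I_min = (h_o·b_o³ − h_i·b_i³)/12 with b_o = 69.8, b_i = 58.60 mm (shorter outer/inner sides).
I_min = (89.5×69.8³ − 78.30×58.60³)/12 = 1.223×10^6 mm⁴
I = 1.223×10^6 mm⁴ = 1.223×10^-6 m⁴
Effective length L_e = K·L = 2 × 3.57 = 7.140 m
P_cr = π²EI / L_e² = π² × 99.0×10⁹ × 1.223×10^-6 / 7.140² = 2.345×10^4 N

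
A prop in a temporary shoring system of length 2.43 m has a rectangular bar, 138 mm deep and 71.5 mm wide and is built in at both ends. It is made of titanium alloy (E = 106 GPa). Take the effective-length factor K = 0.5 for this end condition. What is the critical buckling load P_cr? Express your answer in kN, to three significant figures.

P_cr ≈ 2980 kN

Buckling occurs about the weak axis: I_min = h·b³/12 with b = 71.5 mm (the shorter side).
I_min = 138×71.5³/12 = 4.204×10^6 mm⁴
I = 4.204×10^6 mm⁴ = 4.204×10^-6 m⁴
Effective length L_e = K·L = 0.5 × 2.43 = 1.215 m
P_cr = π²EI / L_e² = π² × 106×10⁹ × 4.204×10^-6 / 1.215² = 2.979×10^6 N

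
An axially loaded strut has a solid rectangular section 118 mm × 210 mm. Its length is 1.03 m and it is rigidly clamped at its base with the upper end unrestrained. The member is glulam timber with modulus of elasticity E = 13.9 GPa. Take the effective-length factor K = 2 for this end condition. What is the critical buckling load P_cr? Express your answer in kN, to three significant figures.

P_cr ≈ 930 kN

Buckling occurs about the weak axis: I_min = h·b³/12 with b = 118 mm (the shorter side).
I_min = 210×118³/12 = 2.875×10^7 mm⁴
I = 2.875×10^7 mm⁴ = 2.875×10^-5 m⁴
Effective length L_e = K·L = 2 × 1.03 = 2.060 m
P_cr = π²EI / L_e² = π² × 13.9×10⁹ × 2.875×10^-5 / 2.060² = 9.295×10^5 N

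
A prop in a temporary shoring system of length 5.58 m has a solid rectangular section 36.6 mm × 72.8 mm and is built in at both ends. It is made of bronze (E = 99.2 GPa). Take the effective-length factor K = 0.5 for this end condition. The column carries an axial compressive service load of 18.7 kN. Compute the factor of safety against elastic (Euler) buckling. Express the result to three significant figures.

n ≈ 2.00

Buckling occurs about the weak axis: I_min = h·b³/12 with b = 36.6 mm (the shorter side).
I_min = 72.8×36.6³/12 = 2.974×10^5 mm⁴
I = 2.974×10^5 mm⁴ = 2.974×10^-7 m⁴
Effective length L_e = K·L = 0.5 × 5.58 = 2.790 m
P_cr = π²EI / L_e² = π² × 99.2×10⁹ × 2.974×10^-7 / 2.790² = 3.741×10^4 N
Factor of safety n = P_cr / P = 37.411 / 18.7 = 2.00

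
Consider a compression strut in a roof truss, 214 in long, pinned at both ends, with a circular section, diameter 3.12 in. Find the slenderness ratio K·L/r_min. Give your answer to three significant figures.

For a solid circle r = d/4 = 3.12/4 = 0.7800 in
L_e = K·L = 1 × 214 = 214.0 in
λ = L_e / r_min = 214.00 / 0.7800 = 274

λ ≈ 274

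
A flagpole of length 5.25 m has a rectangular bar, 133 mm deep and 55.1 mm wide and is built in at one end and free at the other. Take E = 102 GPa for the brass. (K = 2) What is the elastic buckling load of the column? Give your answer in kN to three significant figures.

P_cr ≈ 16.9 kN

Buckling occurs about the weak axis: I_min = h·b³/12 with b = 55.1 mm (the shorter side).
I_min = 133×55.1³/12 = 1.854×10^6 mm⁴
I = 1.854×10^6 mm⁴ = 1.854×10^-6 m⁴
Effective length L_e = K·L = 2 × 5.25 = 10.50 m
P_cr = π²EI / L_e² = π² × 102×10⁹ × 1.854×10^-6 / 10.50² = 1.693×10^4 N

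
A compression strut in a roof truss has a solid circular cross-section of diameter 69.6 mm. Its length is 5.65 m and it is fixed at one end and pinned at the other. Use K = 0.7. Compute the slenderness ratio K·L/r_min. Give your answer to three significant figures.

λ ≈ 227

For a solid circle r = d/4 = 69.6/4 = 17.40 mm
L_e = K·L = 0.7 × 5.65 m = 3.955 m = 3955.0 mm
λ = L_e / r_min = 3955.0 / 17.40 = 227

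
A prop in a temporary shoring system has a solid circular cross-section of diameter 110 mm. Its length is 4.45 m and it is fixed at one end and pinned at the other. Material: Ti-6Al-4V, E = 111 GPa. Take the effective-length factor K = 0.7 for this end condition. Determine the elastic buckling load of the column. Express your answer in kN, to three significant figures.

P_cr ≈ 811 kN

I = πd⁴/64 = π×110⁴/64 = 7.187×10^6 mm⁴
I = 7.187×10^6 mm⁴ = 7.187×10^-6 m⁴
Effective length L_e = K·L = 0.7 × 4.45 = 3.115 m
P_cr = π²EI / L_e² = π² × 111×10⁹ × 7.187×10^-6 / 3.115² = 8.114×10^5 N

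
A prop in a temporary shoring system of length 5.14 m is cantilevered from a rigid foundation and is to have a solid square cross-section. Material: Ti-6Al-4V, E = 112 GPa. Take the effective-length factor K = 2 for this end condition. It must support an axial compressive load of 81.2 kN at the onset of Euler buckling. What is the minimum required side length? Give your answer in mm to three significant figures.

a ≈ 98.2 mm

L_e = K·L = 2 × 5.14 = 10.28 m
Required I = P_cr·L_e²/(π²E) = 8.120×10^4 × 10.28² / (π² × 1.12×10^11) = 7.763×10^-6 m⁴
I_req = 7.763×10^6 mm⁴
Solid square: I = a⁴/12  ⇒  a = (12I)^(1/4) = (12×7.763×10^6)^(1/4) = 98.2 mm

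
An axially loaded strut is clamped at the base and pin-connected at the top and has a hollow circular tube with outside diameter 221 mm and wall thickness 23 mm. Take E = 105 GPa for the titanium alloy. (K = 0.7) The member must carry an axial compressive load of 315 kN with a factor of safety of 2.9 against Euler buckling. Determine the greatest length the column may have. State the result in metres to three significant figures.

Inner diameter d_i = 221 − 2×23 = 175.0 mm
I = π(d_o⁴ − d_i⁴)/64 = π(221⁴ − 175.0⁴)/64 = 7.106×10^7 mm⁴
I = 7.106×10^-5 m⁴
Required critical load P_cr = n·P = 2.9 × 315 = 913.5 kN = 9.135×10^5 N
From P_cr = π²EI/(K·L)²:  L = (1/K)·√(π²EI/P_cr) = (1/0.7)·√(π²×1.05×10^11×7.106×10^-5/9.135×10^5)
L = 12.8 m

L_max ≈ 12.8 m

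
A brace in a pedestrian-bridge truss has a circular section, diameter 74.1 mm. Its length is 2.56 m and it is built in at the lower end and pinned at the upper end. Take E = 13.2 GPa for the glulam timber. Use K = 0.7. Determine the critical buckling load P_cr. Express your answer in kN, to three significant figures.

I = πd⁴/64 = π×74.1⁴/64 = 1.480×10^6 mm⁴
I = 1.480×10^6 mm⁴ = 1.480×10^-6 m⁴
Effective length L_e = K·L = 0.7 × 2.56 = 1.792 m
P_cr = π²EI / L_e² = π² × 13.2×10⁹ × 1.480×10^-6 / 1.792² = 6.004×10^4 N

P_cr ≈ 60.0 kN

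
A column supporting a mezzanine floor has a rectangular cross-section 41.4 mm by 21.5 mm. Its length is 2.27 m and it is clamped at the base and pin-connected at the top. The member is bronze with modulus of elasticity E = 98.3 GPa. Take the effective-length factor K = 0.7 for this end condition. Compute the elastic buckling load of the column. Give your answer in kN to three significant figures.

P_cr ≈ 13.2 kN

Buckling occurs about the weak axis: I_min = h·b³/12 with b = 21.5 mm (the shorter side).
I_min = 41.4×21.5³/12 = 3.429×10^4 mm⁴
I = 3.429×10^4 mm⁴ = 3.429×10^-8 m⁴
Effective length L_e = K·L = 0.7 × 2.27 = 1.589 m
P_cr = π²EI / L_e² = π² × 98.3×10⁹ × 3.429×10^-8 / 1.589² = 1.317×10^4 N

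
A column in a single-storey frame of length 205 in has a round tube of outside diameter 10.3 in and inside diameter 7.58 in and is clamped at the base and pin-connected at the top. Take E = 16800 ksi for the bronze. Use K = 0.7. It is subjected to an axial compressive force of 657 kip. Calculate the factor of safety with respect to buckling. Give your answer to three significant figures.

n ≈ 4.79

d_o = 10.3 in, d_i = 7.58 in
I = π(d_o⁴ − d_i⁴)/64 = π(10.3⁴ − 7.580⁴)/64 = 390.4 in⁴
Effective length L_e = K·L = 0.7 × 205 = 143.5 in
P_cr = π²EI / L_e² = π² × 16800×10³ × 390.4 / 143.5² = 3.144×10^6 lb
Factor of safety n = P_cr / P = 3143.8 / 657 = 4.79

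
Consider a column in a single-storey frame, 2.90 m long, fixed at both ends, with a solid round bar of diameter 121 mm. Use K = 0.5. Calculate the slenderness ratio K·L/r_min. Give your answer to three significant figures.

For a solid circle r = d/4 = 121/4 = 30.25 mm
L_e = K·L = 0.5 × 2.90 m = 1.450 m = 1450.0 mm
λ = L_e / r_min = 1450.0 / 30.25 = 47.9

λ ≈ 47.9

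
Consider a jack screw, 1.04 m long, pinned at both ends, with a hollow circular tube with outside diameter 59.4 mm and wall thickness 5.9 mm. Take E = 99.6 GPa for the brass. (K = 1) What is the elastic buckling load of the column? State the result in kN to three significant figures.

P_cr ≈ 326 kN

Inner diameter d_i = 59.4 − 2×5.9 = 47.60 mm
I = π(d_o⁴ − d_i⁴)/64 = π(59.4⁴ − 47.60⁴)/64 = 3.591×10^5 mm⁴
I = 3.591×10^5 mm⁴ = 3.591×10^-7 m⁴
Effective length L_e = K·L = 1 × 1.04 = 1.040 m
P_cr = π²EI / L_e² = π² × 99.6×10⁹ × 3.591×10^-7 / 1.040² = 3.264×10^5 N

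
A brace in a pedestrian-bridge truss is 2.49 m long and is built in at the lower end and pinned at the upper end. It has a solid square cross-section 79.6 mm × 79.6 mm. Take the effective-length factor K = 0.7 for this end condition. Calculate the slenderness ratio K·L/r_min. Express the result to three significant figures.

For a square r = a/√12 = 79.6/√12 = 22.98 mm
L_e = K·L = 0.7 × 2.49 m = 1.743 m = 1743.0 mm
λ = L_e / r_min = 1743.0 / 22.98 = 75.9

λ ≈ 75.9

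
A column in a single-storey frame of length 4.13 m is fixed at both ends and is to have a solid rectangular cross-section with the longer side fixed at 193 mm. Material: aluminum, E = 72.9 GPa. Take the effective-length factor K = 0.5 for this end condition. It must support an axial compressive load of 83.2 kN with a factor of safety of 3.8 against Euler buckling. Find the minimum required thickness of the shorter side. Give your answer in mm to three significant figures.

Required P_cr = n·P = 3.8 × 83.2 = 316.2 kN
L_e = K·L = 0.5 × 4.13 = 2.065 m
Required I = P_cr·L_e²/(π²E) = 3.162×10^5 × 2.065² / (π² × 7.29×10^10) = 1.874×10^-6 m⁴
I_req = 1.874×10^6 mm⁴
Rectangle, weak axis: I_min = h·b³/12 with h = 193 mm fixed  ⇒  b = (12I/h)^(1/3) = 48.8 mm

b ≈ 48.8 mm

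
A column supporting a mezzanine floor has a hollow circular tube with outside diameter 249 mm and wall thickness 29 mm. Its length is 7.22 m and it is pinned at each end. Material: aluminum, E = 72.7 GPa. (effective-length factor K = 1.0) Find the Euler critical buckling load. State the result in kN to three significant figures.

P_cr ≈ 1700 kN

Inner diameter d_i = 249 − 2×29 = 191.0 mm
I = π(d_o⁴ − d_i⁴)/64 = π(249⁴ − 191.0⁴)/64 = 1.234×10^8 mm⁴
I = 1.234×10^8 mm⁴ = 1.234×10^-4 m⁴
Effective length L_e = K·L = 1 × 7.22 = 7.220 m
P_cr = π²EI / L_e² = π² × 72.7×10⁹ × 1.234×10^-4 / 7.220² = 1.698×10^6 N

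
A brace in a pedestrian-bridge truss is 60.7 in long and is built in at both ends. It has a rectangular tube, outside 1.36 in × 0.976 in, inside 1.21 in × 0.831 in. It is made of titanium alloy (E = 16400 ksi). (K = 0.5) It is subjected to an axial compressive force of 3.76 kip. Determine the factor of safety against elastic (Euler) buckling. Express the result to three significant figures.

Weak-axis I_min = (h_o·b_o³ − h_i·b_i³)/12 with b_o = 0.976, b_i = 0.8310 in (shorter outer/inner sides).
I_min = (1.36×0.976³ − 1.210×0.8310³)/12 = 4.750×10^-2 in⁴
Effective length L_e = K·L = 0.5 × 60.7 = 30.35 in
P_cr = π²EI / L_e² = π² × 16400×10³ × 4.750×10^-2 / 30.35² = 8.347×10^3 lb
Factor of safety n = P_cr / P = 8.3475 / 3.76 = 2.22

n ≈ 2.22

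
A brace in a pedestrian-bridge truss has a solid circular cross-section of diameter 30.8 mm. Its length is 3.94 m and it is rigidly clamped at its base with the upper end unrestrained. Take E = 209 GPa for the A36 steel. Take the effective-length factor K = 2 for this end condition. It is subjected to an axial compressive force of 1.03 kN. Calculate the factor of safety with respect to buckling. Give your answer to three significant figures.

n ≈ 1.42

I = πd⁴/64 = π×30.8⁴/64 = 4.417×10^4 mm⁴
I = 4.417×10^4 mm⁴ = 4.417×10^-8 m⁴
Effective length L_e = K·L = 2 × 3.94 = 7.880 m
P_cr = π²EI / L_e² = π² × 209×10⁹ × 4.417×10^-8 / 7.880² = 1.467×10^3 N
Factor of safety n = P_cr / P = 1.4675 / 1.03 = 1.42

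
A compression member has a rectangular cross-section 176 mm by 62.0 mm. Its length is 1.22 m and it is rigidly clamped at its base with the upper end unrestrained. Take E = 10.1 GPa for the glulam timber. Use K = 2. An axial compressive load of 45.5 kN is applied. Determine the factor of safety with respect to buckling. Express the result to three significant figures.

Buckling occurs about the weak axis: I_min = h·b³/12 with b = 62.0 mm (the shorter side).
I_min = 176×62.0³/12 = 3.495×10^6 mm⁴
I = 3.495×10^6 mm⁴ = 3.495×10^-6 m⁴
Effective length L_e = K·L = 2 × 1.22 = 2.440 m
P_cr = π²EI / L_e² = π² × 10.1×10⁹ × 3.495×10^-6 / 2.440² = 5.853×10^4 N
Factor of safety n = P_cr / P = 58.526 / 45.5 = 1.29

n ≈ 1.29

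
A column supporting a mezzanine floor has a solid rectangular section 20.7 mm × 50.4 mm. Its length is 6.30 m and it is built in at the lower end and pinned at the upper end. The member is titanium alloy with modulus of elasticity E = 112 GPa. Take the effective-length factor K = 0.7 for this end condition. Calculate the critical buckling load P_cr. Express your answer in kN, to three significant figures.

Buckling occurs about the weak axis: I_min = h·b³/12 with b = 20.7 mm (the shorter side).
I_min = 50.4×20.7³/12 = 3.725×10^4 mm⁴
I = 3.725×10^4 mm⁴ = 3.725×10^-8 m⁴
Effective length L_e = K·L = 0.7 × 6.30 = 4.410 m
P_cr = π²EI / L_e² = π² × 112×10⁹ × 3.725×10^-8 / 4.410² = 2.117×10^3 N

P_cr ≈ 2.12 kN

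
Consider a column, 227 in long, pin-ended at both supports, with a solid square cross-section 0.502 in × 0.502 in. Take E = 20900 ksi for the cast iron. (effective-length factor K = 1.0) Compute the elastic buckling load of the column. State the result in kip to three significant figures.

I = a⁴/12 = 0.502⁴/12 = 5.292×10^-3 in⁴
Effective length L_e = K·L = 1 × 227 = 227.0 in
P_cr = π²EI / L_e² = π² × 20900×10³ × 5.292×10^-3 / 227.0² = 21.18 lb

P_cr ≈ 0.0212 kip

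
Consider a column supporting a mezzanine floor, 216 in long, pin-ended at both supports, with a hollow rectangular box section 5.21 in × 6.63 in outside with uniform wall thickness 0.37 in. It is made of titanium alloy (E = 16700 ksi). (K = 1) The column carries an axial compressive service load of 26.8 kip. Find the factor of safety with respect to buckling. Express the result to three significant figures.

n ≈ 4.52

Inner dimensions: h_i = 6.63 − 2×0.37 = 5.890 in, b_i = 5.21 − 2×0.37 = 4.470 in
Weak-axis I_min = (h_o·b_o³ − h_i·b_i³)/12 with b_o = 5.21, b_i = 4.470 in (shorter outer/inner sides).
I_min = (6.63×5.21³ − 5.890×4.470³)/12 = 34.30 in⁴
Effective length L_e = K·L = 1 × 216 = 216.0 in
P_cr = π²EI / L_e² = π² × 16700×10³ × 34.30 / 216.0² = 1.212×10^5 lb
Factor of safety n = P_cr / P = 121.16 / 26.8 = 4.52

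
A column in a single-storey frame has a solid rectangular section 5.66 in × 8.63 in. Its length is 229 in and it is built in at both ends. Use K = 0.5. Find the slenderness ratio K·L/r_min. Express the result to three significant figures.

Buckling occurs about the weak axis: I_min = h·b³/12 with b = 5.66 in (the shorter side).
I_min = 8.63×5.66³/12 = 130.4 in⁴
A = 48.85 in²;  r_min = √(I/A) = √(130.4/48.85) = 1.634 in
L_e = K·L = 0.5 × 229 = 114.5 in
λ = L_e / r_min = 114.50 / 1.634 = 70.1

λ ≈ 70.1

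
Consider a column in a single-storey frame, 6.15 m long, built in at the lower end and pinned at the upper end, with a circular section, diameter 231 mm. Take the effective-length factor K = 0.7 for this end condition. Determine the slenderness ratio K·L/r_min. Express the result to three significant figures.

λ ≈ 74.5

For a solid circle r = d/4 = 231/4 = 57.75 mm
L_e = K·L = 0.7 × 6.15 m = 4.305 m = 4305.0 mm
λ = L_e / r_min = 4305.0 / 57.75 = 74.5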